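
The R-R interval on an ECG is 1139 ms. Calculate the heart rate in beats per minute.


HR = 60 / RR_interval(s)
RR = 1139 ms = 1.139 s
HR = 60 / 1.139 = 52.68 bpm


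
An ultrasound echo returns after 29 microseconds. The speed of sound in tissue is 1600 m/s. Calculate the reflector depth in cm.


depth = c * t / 2
t = 29 us = 2.9000e-05 s
depth = 1600 * 2.9000e-05 / 2
depth = 0.0232 m = 2.32 cm


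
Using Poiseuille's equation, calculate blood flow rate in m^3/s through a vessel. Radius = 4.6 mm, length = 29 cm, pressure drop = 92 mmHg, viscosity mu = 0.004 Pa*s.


Q = pi*r^4*dP / (8*mu*L)
r = 0.0046 m, L = 0.29 m
dP = 92 mmHg = 12265.624 Pa
Q = 0.001859 m^3/s


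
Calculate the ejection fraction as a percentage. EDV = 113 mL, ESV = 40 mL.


SV = EDV - ESV = 113 - 40 = 73 mL
EF = SV/EDV * 100 = 73/113 * 100
EF = 64.6%


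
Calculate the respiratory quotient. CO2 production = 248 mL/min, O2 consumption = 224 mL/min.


RQ = VCO2 / VO2
RQ = 248 / 224
RQ = 1.107


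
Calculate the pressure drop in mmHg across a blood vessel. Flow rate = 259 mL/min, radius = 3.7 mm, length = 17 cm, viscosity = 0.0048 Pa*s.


dP = 8*mu*L*Q / (pi*r^4)
Q = 259 mL/min = 4.31667e-06 m^3/s
dP = 47.8599 Pa = 47.8599 / 133.322 mmHg = 0.359 mmHg


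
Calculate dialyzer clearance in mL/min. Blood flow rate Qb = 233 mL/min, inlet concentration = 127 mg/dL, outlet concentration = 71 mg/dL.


K = Qb * (Cb_in - Cb_out) / Cb_in
K = 233 * (127 - 71) / 127
K = 102.7 mL/min


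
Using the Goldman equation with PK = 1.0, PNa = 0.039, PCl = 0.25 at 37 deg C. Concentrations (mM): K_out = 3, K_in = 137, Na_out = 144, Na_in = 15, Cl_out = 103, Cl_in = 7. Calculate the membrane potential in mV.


Vm = (RT/F)*ln((PK*Ko + PNa*Nao + PCl*Cli)/(PK*Ki + PNa*Nai + PCl*Clo))
Numer = 10.366, Denom = 163.335
Vm = -73.69 mV


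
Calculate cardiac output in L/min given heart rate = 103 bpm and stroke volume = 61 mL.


CO = HR * SV
CO = 103 * 61 / 1000
CO = 6.283 L/min


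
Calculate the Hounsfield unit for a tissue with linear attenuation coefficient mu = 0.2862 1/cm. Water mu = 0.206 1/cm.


HU = ((mu_tissue - mu_water) / mu_water) * 1000
HU = ((0.2862 - 0.206) / 0.206) * 1000
HU = 389.3


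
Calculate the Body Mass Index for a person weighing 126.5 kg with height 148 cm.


BMI = weight / height^2
height = 148 cm = 1.48 m
BMI = 126.5 / 1.48^2
BMI = 57.75 kg/m^2


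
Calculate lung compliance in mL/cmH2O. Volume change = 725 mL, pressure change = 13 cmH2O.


C = dV / dP
C = 725 / 13
C = 55.77 mL/cmH2O


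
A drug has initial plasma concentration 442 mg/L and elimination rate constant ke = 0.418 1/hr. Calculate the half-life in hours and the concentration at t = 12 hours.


t_half = ln(2) / ke = 0.693147 / 0.418 = 1.658 hr
C(t) = C0 * exp(-ke*t) = 442 * exp(-0.418*12)
C(12) = 2.931 mg/L


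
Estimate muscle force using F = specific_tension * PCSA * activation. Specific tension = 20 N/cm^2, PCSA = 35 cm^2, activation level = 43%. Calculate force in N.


F = sigma * PCSA * activation
F = 20 * 35 * 0.43
F = 301 N


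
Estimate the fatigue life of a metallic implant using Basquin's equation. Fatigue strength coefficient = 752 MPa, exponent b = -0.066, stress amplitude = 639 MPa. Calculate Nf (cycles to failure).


sigma_a = sigma_f' * (2Nf)^b
2Nf = (sigma_a/sigma_f')^(1/b)
2Nf = (639/752)^(1/-0.066)
2Nf = 11.788795
Nf = 5.894


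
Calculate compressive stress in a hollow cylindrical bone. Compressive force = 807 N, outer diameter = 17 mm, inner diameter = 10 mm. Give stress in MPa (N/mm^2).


A = pi*(r_o^2 - r_i^2)
r_o = 8.5 mm, r_i = 5 mm
A = 148.44 mm^2
sigma = F/A = 807 / 148.44
sigma = 5.437 MPa


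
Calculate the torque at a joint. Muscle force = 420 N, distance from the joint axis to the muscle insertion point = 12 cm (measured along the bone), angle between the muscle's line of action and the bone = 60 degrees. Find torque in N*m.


Torque = F * d * sin(theta)   (moment arm = d*sin(theta))
d = 12 cm = 0.12 m
Torque = 420 * 0.12 * sin(60)
Torque = 43.65 N*m


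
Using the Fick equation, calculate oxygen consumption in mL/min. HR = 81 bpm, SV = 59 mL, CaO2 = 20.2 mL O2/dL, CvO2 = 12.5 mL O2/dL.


CO = HR*SV = 81*59/1000 = 4.779 L/min
a-v O2 diff = 20.2 - 12.5 = 7.7 mL/dL
VO2 = CO * (CaO2-CvO2) * 10 dL/L
VO2 = 4.779 * 7.7 * 10
VO2 = 368 mL/min


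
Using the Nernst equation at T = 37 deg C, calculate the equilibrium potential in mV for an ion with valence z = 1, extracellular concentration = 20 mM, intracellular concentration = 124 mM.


E = (RT/(zF)) * ln(C_out/C_in)
T = 37 + 273.15 = 310.15 K
E = (8.314 * 310.15 / (1 * 96485)) * ln(20/124)
E = -48.76 mV


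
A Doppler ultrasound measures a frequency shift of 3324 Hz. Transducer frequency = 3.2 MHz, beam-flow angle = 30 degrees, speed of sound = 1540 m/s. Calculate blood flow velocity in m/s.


v = fd * c / (2 * f0 * cos(theta))
v = 3324 * 1540 / (2 * 3.2000e+06 * cos(30))
v = 0.9236 m/s


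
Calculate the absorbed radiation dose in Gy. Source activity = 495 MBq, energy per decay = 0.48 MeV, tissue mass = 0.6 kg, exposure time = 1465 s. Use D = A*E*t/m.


A = 495 MBq = 4.9500e+08 Bq
E = 0.48 MeV = 7.6896e-14 J
D = A*E*t/m = 4.9500e+08*7.6896e-14*1465/0.6
D = 0.09294 Gy


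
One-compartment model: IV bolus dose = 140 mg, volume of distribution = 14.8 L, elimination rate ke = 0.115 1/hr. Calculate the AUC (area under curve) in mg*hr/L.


C0 = Dose/Vd = 140/14.8 = 9.45946 mg/L
AUC = C0/ke = 9.45946/0.115
AUC = 82.26 mg*hr/L


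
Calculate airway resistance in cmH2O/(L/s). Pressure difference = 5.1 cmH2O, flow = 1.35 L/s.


R = dP / flow
R = 5.1 / 1.35
R = 3.778 cmH2O/(L/s)


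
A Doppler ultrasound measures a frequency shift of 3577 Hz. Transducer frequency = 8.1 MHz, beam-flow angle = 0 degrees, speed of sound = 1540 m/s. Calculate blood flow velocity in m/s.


v = fd * c / (2 * f0 * cos(theta))
v = 3577 * 1540 / (2 * 8.1000e+06 * cos(0))
v = 0.34 m/s


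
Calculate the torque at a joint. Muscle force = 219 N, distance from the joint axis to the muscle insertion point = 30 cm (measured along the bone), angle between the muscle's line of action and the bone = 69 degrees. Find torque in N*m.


Torque = F * d * sin(theta)   (moment arm = d*sin(theta))
d = 30 cm = 0.3 m
Torque = 219 * 0.3 * sin(69)
Torque = 61.34 N*m


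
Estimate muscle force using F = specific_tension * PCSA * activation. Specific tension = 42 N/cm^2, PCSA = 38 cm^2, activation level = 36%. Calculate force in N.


F = sigma * PCSA * activation
F = 42 * 38 * 0.36
F = 574.6 N


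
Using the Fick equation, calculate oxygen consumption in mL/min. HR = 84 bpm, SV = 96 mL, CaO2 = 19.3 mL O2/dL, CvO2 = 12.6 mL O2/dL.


CO = HR*SV = 84*96/1000 = 8.064 L/min
a-v O2 diff = 19.3 - 12.6 = 6.7 mL/dL
VO2 = CO * (CaO2-CvO2) * 10 dL/L
VO2 = 8.064 * 6.7 * 10
VO2 = 540.3 mL/min


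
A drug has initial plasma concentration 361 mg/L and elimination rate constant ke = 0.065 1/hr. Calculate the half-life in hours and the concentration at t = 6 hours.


t_half = ln(2) / ke = 0.693147 / 0.065 = 10.66 hr
C(t) = C0 * exp(-ke*t) = 361 * exp(-0.065*6)
C(6) = 244.4 mg/L


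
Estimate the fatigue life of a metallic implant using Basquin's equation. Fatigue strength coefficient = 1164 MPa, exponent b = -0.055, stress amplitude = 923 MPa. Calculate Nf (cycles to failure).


sigma_a = sigma_f' * (2Nf)^b
2Nf = (sigma_a/sigma_f')^(1/b)
2Nf = (923/1164)^(1/-0.055)
2Nf = 67.89557
Nf = 33.95


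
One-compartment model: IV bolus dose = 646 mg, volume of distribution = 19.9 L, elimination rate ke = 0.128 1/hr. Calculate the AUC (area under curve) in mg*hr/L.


C0 = Dose/Vd = 646/19.9 = 32.4623 mg/L
AUC = C0/ke = 32.4623/0.128
AUC = 253.6 mg*hr/L


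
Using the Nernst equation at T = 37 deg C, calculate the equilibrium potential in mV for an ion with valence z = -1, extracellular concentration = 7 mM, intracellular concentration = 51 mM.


E = (RT/(zF)) * ln(C_out/C_in)
T = 37 + 273.15 = 310.15 K
E = (8.314 * 310.15 / (-1 * 96485)) * ln(7/51)
E = 53.07 mV


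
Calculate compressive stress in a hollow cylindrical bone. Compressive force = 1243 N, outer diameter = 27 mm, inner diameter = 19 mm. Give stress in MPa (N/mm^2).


A = pi*(r_o^2 - r_i^2)
r_o = 13.5 mm, r_i = 9.5 mm
A = 289.027 mm^2
sigma = F/A = 1243 / 289.027
sigma = 4.301 MPa


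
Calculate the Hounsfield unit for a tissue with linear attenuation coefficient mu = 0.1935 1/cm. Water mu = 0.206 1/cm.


HU = ((mu_tissue - mu_water) / mu_water) * 1000
HU = ((0.1935 - 0.206) / 0.206) * 1000
HU = -60.68


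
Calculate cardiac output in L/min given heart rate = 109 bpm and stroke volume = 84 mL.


CO = HR * SV
CO = 109 * 84 / 1000
CO = 9.156 L/min


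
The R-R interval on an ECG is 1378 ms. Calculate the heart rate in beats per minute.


HR = 60 / RR_interval(s)
RR = 1378 ms = 1.378 s
HR = 60 / 1.378 = 43.54 bpm


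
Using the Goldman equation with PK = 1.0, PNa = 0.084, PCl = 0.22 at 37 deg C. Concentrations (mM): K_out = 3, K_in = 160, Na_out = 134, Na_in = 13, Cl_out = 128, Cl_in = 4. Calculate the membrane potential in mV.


Vm = (RT/F)*ln((PK*Ko + PNa*Nao + PCl*Cli)/(PK*Ki + PNa*Nai + PCl*Clo))
Numer = 15.136, Denom = 189.252
Vm = -67.51 mV


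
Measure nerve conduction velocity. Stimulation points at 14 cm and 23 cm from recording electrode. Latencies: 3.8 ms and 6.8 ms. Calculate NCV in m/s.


Distance = (23 - 14) / 100 = 0.09 m
dt = (6.8 - 3.8) / 1000 = 0.003 s
NCV = dist / dt = 30 m/s


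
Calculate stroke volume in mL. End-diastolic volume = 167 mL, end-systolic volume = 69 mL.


SV = EDV - ESV
SV = 167 - 69
SV = 98 mL


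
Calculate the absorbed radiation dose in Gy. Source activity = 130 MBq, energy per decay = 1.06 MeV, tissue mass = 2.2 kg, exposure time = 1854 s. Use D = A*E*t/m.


A = 130 MBq = 1.3000e+08 Bq
E = 1.06 MeV = 1.69812e-13 J
D = A*E*t/m = 1.3000e+08*1.69812e-13*1854/2.2
D = 0.0186 Gy


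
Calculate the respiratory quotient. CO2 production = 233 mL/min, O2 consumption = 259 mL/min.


RQ = VCO2 / VO2
RQ = 233 / 259
RQ = 0.8996


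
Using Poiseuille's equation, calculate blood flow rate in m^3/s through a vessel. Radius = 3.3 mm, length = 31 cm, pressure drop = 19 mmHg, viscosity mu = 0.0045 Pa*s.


Q = pi*r^4*dP / (8*mu*L)
r = 0.0033 m, L = 0.31 m
dP = 19 mmHg = 2533.118 Pa
Q = 8.4566e-05 m^3/s


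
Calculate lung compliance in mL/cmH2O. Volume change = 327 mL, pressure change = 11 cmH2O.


C = dV / dP
C = 327 / 11
C = 29.73 mL/cmH2O


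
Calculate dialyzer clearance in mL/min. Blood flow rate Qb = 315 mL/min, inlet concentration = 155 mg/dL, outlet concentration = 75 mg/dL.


K = Qb * (Cb_in - Cb_out) / Cb_in
K = 315 * (155 - 75) / 155
K = 162.6 mL/min


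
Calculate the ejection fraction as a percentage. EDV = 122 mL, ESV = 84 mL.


SV = EDV - ESV = 122 - 84 = 38 mL
EF = SV/EDV * 100 = 38/122 * 100
EF = 31.15%


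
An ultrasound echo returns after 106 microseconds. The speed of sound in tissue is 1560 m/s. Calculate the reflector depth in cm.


depth = c * t / 2
t = 106 us = 1.0600e-04 s
depth = 1560 * 1.0600e-04 / 2
depth = 0.08268 m = 8.268 cm


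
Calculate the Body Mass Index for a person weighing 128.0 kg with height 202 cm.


BMI = weight / height^2
height = 202 cm = 2.02 m
BMI = 128.0 / 2.02^2
BMI = 31.37 kg/m^2


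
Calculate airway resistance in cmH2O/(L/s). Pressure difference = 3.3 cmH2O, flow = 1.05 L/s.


R = dP / flow
R = 3.3 / 1.05
R = 3.143 cmH2O/(L/s)


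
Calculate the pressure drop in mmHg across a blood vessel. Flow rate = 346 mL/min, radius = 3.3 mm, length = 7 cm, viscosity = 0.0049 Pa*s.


dP = 8*mu*L*Q / (pi*r^4)
Q = 346 mL/min = 5.76667e-06 m^3/s
dP = 42.4721 Pa = 42.4721 / 133.322 mmHg = 0.3186 mmHg


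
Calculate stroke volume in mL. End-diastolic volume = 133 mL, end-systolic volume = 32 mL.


SV = EDV - ESV
SV = 133 - 32
SV = 101 mL


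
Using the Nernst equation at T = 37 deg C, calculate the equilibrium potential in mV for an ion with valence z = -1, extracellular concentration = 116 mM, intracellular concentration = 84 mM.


E = (RT/(zF)) * ln(C_out/C_in)
T = 37 + 273.15 = 310.15 K
E = (8.314 * 310.15 / (-1 * 96485)) * ln(116/84)
E = -8.626 mV


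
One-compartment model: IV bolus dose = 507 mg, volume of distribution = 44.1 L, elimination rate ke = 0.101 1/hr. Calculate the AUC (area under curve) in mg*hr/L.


C0 = Dose/Vd = 507/44.1 = 11.4966 mg/L
AUC = C0/ke = 11.4966/0.101
AUC = 113.8 mg*hr/L


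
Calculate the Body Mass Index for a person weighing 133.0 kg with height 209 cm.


BMI = weight / height^2
height = 209 cm = 2.09 m
BMI = 133.0 / 2.09^2
BMI = 30.45 kg/m^2


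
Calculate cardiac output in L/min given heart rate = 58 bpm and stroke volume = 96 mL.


CO = HR * SV
CO = 58 * 96 / 1000
CO = 5.568 L/min


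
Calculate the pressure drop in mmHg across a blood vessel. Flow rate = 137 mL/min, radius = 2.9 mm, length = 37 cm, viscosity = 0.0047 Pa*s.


dP = 8*mu*L*Q / (pi*r^4)
Q = 137 mL/min = 2.28333e-06 m^3/s
dP = 142.961 Pa = 142.961 / 133.322 mmHg = 1.072 mmHg


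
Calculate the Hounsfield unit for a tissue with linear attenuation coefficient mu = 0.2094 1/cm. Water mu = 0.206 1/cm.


HU = ((mu_tissue - mu_water) / mu_water) * 1000
HU = ((0.2094 - 0.206) / 0.206) * 1000
HU = 16.5


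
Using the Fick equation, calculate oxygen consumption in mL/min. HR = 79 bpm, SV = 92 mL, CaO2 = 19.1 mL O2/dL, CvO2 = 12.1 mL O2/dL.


CO = HR*SV = 79*92/1000 = 7.268 L/min
a-v O2 diff = 19.1 - 12.1 = 7 mL/dL
VO2 = CO * (CaO2-CvO2) * 10 dL/L
VO2 = 7.268 * 7 * 10
VO2 = 508.8 mL/min


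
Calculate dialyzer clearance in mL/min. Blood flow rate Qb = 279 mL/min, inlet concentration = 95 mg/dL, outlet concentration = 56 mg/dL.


K = Qb * (Cb_in - Cb_out) / Cb_in
K = 279 * (95 - 56) / 95
K = 114.5 mL/min


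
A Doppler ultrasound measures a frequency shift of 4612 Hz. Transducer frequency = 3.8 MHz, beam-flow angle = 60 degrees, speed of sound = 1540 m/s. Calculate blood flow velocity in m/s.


v = fd * c / (2 * f0 * cos(theta))
v = 4612 * 1540 / (2 * 3.8000e+06 * cos(60))
v = 1.869 m/s


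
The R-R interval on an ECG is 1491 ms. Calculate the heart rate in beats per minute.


HR = 60 / RR_interval(s)
RR = 1491 ms = 1.491 s
HR = 60 / 1.491 = 40.24 bpm


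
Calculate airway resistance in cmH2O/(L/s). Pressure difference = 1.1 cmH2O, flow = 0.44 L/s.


R = dP / flow
R = 1.1 / 0.44
R = 2.5 cmH2O/(L/s)


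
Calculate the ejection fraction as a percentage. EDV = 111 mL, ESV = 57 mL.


SV = EDV - ESV = 111 - 57 = 54 mL
EF = SV/EDV * 100 = 54/111 * 100
EF = 48.65%


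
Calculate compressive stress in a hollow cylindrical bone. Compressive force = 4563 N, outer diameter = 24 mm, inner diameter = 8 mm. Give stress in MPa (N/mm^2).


A = pi*(r_o^2 - r_i^2)
r_o = 12 mm, r_i = 4 mm
A = 402.124 mm^2
sigma = F/A = 4563 / 402.124
sigma = 11.35 MPa


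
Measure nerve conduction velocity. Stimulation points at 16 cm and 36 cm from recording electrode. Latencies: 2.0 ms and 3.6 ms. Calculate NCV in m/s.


Distance = (36 - 16) / 100 = 0.2 m
dt = (3.6 - 2.0) / 1000 = 0.0016 s
NCV = dist / dt = 125 m/s


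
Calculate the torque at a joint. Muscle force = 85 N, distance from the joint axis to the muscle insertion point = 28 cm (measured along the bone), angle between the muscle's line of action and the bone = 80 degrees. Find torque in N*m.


Torque = F * d * sin(theta)   (moment arm = d*sin(theta))
d = 28 cm = 0.28 m
Torque = 85 * 0.28 * sin(80)
Torque = 23.44 N*m


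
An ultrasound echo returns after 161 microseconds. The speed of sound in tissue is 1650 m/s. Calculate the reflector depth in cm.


depth = c * t / 2
t = 161 us = 1.6100e-04 s
depth = 1650 * 1.6100e-04 / 2
depth = 0.132825 m = 13.2825 cm


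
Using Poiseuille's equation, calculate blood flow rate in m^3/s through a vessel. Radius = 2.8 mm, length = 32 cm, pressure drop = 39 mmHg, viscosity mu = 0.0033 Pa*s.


Q = pi*r^4*dP / (8*mu*L)
r = 0.0028 m, L = 0.32 m
dP = 39 mmHg = 5199.558 Pa
Q = 1.1885e-04 m^3/s


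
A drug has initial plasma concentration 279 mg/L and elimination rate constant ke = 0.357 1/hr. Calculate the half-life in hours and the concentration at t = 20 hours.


t_half = ln(2) / ke = 0.693147 / 0.357 = 1.942 hr
C(t) = C0 * exp(-ke*t) = 279 * exp(-0.357*20)
C(20) = 0.2212 mg/L


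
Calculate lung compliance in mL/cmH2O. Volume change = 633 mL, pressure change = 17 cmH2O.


C = dV / dP
C = 633 / 17
C = 37.24 mL/cmH2O


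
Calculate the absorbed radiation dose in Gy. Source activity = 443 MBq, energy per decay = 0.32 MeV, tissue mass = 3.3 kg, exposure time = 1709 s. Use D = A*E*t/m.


A = 443 MBq = 4.4300e+08 Bq
E = 0.32 MeV = 5.1264e-14 J
D = A*E*t/m = 4.4300e+08*5.1264e-14*1709/3.3
D = 0.01176 Gy


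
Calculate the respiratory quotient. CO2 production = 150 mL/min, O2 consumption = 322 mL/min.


RQ = VCO2 / VO2
RQ = 150 / 322
RQ = 0.4658


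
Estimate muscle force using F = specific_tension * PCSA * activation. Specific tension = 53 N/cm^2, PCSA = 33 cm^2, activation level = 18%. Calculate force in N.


F = sigma * PCSA * activation
F = 53 * 33 * 0.18
F = 314.8 N


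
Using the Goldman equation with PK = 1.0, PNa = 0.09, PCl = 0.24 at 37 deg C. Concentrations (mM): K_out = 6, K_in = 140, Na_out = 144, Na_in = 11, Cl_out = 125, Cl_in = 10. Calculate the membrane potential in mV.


Vm = (RT/F)*ln((PK*Ko + PNa*Nao + PCl*Cli)/(PK*Ki + PNa*Nai + PCl*Clo))
Numer = 21.36, Denom = 170.99
Vm = -55.59 mV


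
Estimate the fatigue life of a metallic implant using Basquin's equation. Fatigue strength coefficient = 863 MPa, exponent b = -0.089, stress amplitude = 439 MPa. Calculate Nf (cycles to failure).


sigma_a = sigma_f' * (2Nf)^b
2Nf = (sigma_a/sigma_f')^(1/b)
2Nf = (439/863)^(1/-0.089)
2Nf = 1987.3427
Nf = 993.7


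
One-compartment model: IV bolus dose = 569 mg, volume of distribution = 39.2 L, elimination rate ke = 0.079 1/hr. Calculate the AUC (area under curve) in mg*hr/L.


C0 = Dose/Vd = 569/39.2 = 14.5153 mg/L
AUC = C0/ke = 14.5153/0.079
AUC = 183.7 mg*hr/L


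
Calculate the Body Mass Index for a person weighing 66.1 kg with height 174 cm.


BMI = weight / height^2
height = 174 cm = 1.74 m
BMI = 66.1 / 1.74^2
BMI = 21.83 kg/m^2


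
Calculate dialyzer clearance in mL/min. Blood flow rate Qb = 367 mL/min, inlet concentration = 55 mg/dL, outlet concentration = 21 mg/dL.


K = Qb * (Cb_in - Cb_out) / Cb_in
K = 367 * (55 - 21) / 55
K = 226.9 mL/min


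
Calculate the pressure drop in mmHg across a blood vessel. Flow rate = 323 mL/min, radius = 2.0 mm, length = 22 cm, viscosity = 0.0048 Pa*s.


dP = 8*mu*L*Q / (pi*r^4)
Q = 323 mL/min = 5.38333e-06 m^3/s
dP = 904.763 Pa = 904.763 / 133.322 mmHg = 6.786 mmHg


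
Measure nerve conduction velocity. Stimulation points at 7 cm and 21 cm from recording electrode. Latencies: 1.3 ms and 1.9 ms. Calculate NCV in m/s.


Distance = (21 - 7) / 100 = 0.14 m
dt = (1.9 - 1.3) / 1000 = 6.0000e-04 s
NCV = dist / dt = 233.3 m/s


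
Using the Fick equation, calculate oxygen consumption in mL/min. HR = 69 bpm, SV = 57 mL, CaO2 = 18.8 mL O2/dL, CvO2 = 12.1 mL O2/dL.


CO = HR*SV = 69*57/1000 = 3.933 L/min
a-v O2 diff = 18.8 - 12.1 = 6.7 mL/dL
VO2 = CO * (CaO2-CvO2) * 10 dL/L
VO2 = 3.933 * 6.7 * 10
VO2 = 263.5 mL/min


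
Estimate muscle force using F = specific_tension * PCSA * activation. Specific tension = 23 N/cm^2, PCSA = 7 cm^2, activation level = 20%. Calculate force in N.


F = sigma * PCSA * activation
F = 23 * 7 * 0.2
F = 32.2 N


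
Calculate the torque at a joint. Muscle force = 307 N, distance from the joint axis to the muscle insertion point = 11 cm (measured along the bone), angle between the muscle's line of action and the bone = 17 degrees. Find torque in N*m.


Torque = F * d * sin(theta)   (moment arm = d*sin(theta))
d = 11 cm = 0.11 m
Torque = 307 * 0.11 * sin(17)
Torque = 9.873 N*m


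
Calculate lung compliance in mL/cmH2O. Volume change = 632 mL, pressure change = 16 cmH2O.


C = dV / dP
C = 632 / 16
C = 39.5 mL/cmH2O


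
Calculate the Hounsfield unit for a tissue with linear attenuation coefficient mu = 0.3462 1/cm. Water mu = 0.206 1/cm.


HU = ((mu_tissue - mu_water) / mu_water) * 1000
HU = ((0.3462 - 0.206) / 0.206) * 1000
HU = 680.6


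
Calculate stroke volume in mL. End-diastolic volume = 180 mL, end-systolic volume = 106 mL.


SV = EDV - ESV
SV = 180 - 106
SV = 74 mL


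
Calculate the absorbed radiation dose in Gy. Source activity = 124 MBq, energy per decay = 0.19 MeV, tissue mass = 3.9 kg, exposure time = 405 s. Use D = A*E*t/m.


A = 124 MBq = 1.2400e+08 Bq
E = 0.19 MeV = 3.0438e-14 J
D = A*E*t/m = 1.2400e+08*3.0438e-14*405/3.9
D = 3.9195e-04 Gy


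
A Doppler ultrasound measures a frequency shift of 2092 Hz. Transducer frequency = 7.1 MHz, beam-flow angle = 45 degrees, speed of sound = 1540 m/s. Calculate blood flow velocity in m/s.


v = fd * c / (2 * f0 * cos(theta))
v = 2092 * 1540 / (2 * 7.1000e+06 * cos(45))
v = 0.3209 m/s


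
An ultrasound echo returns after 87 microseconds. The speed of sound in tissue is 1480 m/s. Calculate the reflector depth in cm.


depth = c * t / 2
t = 87 us = 8.7000e-05 s
depth = 1480 * 8.7000e-05 / 2
depth = 0.06438 m = 6.438 cm


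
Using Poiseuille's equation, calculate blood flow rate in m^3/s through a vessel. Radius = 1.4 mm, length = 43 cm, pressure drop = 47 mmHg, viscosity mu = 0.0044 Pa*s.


Q = pi*r^4*dP / (8*mu*L)
r = 0.0014 m, L = 0.43 m
dP = 47 mmHg = 6266.134 Pa
Q = 4.9963e-06 m^3/s


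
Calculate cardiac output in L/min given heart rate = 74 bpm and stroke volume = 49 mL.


CO = HR * SV
CO = 74 * 49 / 1000
CO = 3.626 L/min


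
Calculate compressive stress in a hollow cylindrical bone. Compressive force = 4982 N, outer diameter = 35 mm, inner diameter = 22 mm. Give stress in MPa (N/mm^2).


A = pi*(r_o^2 - r_i^2)
r_o = 17.5 mm, r_i = 11 mm
A = 581.98 mm^2
sigma = F/A = 4982 / 581.98
sigma = 8.56 MPa


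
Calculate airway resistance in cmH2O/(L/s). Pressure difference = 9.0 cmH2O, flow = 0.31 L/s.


R = dP / flow
R = 9.0 / 0.31
R = 29.03 cmH2O/(L/s)


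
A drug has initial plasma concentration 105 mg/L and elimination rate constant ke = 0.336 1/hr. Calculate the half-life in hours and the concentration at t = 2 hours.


t_half = ln(2) / ke = 0.693147 / 0.336 = 2.063 hr
C(t) = C0 * exp(-ke*t) = 105 * exp(-0.336*2)
C(2) = 53.62 mg/L


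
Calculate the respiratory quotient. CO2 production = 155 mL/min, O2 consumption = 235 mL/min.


RQ = VCO2 / VO2
RQ = 155 / 235
RQ = 0.6596


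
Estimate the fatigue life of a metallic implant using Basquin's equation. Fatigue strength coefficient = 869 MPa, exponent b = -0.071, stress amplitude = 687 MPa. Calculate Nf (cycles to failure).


sigma_a = sigma_f' * (2Nf)^b
2Nf = (sigma_a/sigma_f')^(1/b)
2Nf = (687/869)^(1/-0.071)
2Nf = 27.384675
Nf = 13.69


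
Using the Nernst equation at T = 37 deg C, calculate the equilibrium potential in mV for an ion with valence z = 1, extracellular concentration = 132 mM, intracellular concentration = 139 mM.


E = (RT/(zF)) * ln(C_out/C_in)
T = 37 + 273.15 = 310.15 K
E = (8.314 * 310.15 / (1 * 96485)) * ln(132/139)
E = -1.381 mV


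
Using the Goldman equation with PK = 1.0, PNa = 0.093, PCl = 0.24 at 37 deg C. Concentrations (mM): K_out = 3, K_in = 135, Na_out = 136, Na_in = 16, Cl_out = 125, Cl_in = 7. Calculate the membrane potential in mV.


Vm = (RT/F)*ln((PK*Ko + PNa*Nao + PCl*Cli)/(PK*Ki + PNa*Nai + PCl*Clo))
Numer = 17.328, Denom = 166.488
Vm = -60.47 mV


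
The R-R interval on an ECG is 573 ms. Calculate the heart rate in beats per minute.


HR = 60 / RR_interval(s)
RR = 573 ms = 0.573 s
HR = 60 / 0.573 = 104.7 bpm


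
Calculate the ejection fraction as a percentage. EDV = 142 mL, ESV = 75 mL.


SV = EDV - ESV = 142 - 75 = 67 mL
EF = SV/EDV * 100 = 67/142 * 100
EF = 47.18%


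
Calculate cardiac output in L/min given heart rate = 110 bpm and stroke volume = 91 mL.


CO = HR * SV
CO = 110 * 91 / 1000
CO = 10.01 L/min


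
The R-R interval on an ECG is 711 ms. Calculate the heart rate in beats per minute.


HR = 60 / RR_interval(s)
RR = 711 ms = 0.711 s
HR = 60 / 0.711 = 84.39 bpm


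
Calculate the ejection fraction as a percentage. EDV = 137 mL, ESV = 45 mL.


SV = EDV - ESV = 137 - 45 = 92 mL
EF = SV/EDV * 100 = 92/137 * 100
EF = 67.15%


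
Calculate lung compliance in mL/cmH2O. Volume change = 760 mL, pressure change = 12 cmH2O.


C = dV / dP
C = 760 / 12
C = 63.33 mL/cmH2O


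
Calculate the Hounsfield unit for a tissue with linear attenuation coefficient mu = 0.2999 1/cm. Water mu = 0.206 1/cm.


HU = ((mu_tissue - mu_water) / mu_water) * 1000
HU = ((0.2999 - 0.206) / 0.206) * 1000
HU = 455.8


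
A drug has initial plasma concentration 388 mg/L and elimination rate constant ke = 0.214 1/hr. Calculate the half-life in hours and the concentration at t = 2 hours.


t_half = ln(2) / ke = 0.693147 / 0.214 = 3.239 hr
C(t) = C0 * exp(-ke*t) = 388 * exp(-0.214*2)
C(2) = 252.9 mg/L


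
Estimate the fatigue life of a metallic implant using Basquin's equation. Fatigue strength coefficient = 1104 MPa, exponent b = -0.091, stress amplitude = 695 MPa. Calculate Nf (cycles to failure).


sigma_a = sigma_f' * (2Nf)^b
2Nf = (sigma_a/sigma_f')^(1/b)
2Nf = (695/1104)^(1/-0.091)
2Nf = 161.66587
Nf = 80.83


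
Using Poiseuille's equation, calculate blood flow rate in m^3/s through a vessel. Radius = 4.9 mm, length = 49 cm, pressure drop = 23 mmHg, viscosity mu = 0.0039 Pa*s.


Q = pi*r^4*dP / (8*mu*L)
r = 0.0049 m, L = 0.49 m
dP = 23 mmHg = 3066.406 Pa
Q = 3.6326e-04 m^3/s


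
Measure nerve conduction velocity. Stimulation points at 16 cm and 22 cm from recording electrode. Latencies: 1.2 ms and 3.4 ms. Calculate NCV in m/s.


Distance = (22 - 16) / 100 = 0.06 m
dt = (3.4 - 1.2) / 1000 = 0.0022 s
NCV = dist / dt = 27.27 m/s


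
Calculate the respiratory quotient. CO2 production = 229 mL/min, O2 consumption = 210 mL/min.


RQ = VCO2 / VO2
RQ = 229 / 210
RQ = 1.09


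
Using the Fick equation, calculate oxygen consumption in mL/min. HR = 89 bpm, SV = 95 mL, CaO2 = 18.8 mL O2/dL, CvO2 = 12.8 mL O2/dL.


CO = HR*SV = 89*95/1000 = 8.455 L/min
a-v O2 diff = 18.8 - 12.8 = 6 mL/dL
VO2 = CO * (CaO2-CvO2) * 10 dL/L
VO2 = 8.455 * 6 * 10
VO2 = 507.3 mL/min


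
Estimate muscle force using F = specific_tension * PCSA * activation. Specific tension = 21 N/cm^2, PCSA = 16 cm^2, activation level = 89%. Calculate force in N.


F = sigma * PCSA * activation
F = 21 * 16 * 0.89
F = 299 N


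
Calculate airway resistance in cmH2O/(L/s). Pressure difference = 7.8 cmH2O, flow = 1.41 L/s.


R = dP / flow
R = 7.8 / 1.41
R = 5.532 cmH2O/(L/s)


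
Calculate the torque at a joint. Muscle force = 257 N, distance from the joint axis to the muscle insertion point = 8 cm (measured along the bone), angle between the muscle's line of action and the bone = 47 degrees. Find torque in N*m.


Torque = F * d * sin(theta)   (moment arm = d*sin(theta))
d = 8 cm = 0.08 m
Torque = 257 * 0.08 * sin(47)
Torque = 15.04 N*m


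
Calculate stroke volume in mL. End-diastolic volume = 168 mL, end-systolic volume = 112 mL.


SV = EDV - ESV
SV = 168 - 112
SV = 56 mL


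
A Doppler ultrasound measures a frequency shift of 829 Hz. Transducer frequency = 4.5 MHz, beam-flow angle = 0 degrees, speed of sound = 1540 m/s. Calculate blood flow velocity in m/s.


v = fd * c / (2 * f0 * cos(theta))
v = 829 * 1540 / (2 * 4.5000e+06 * cos(0))
v = 0.1419 m/s


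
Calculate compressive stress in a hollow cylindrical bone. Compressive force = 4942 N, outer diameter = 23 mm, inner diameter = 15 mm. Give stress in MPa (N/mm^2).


A = pi*(r_o^2 - r_i^2)
r_o = 11.5 mm, r_i = 7.5 mm
A = 238.761 mm^2
sigma = F/A = 4942 / 238.761
sigma = 20.7 MPa


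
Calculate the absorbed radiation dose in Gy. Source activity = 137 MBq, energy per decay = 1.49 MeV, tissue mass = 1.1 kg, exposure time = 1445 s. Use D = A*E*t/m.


A = 137 MBq = 1.3700e+08 Bq
E = 1.49 MeV = 2.38698e-13 J
D = A*E*t/m = 1.3700e+08*2.38698e-13*1445/1.1
D = 0.04296 Gy


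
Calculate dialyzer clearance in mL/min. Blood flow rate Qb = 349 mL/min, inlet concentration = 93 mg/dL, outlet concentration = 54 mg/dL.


K = Qb * (Cb_in - Cb_out) / Cb_in
K = 349 * (93 - 54) / 93
K = 146.4 mL/min


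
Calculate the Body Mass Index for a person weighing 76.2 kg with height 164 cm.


BMI = weight / height^2
height = 164 cm = 1.64 m
BMI = 76.2 / 1.64^2
BMI = 28.33 kg/m^2


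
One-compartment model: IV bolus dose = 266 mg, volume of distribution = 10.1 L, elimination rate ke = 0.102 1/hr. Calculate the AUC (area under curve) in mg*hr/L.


C0 = Dose/Vd = 266/10.1 = 26.3366 mg/L
AUC = C0/ke = 26.3366/0.102
AUC = 258.2 mg*hr/L


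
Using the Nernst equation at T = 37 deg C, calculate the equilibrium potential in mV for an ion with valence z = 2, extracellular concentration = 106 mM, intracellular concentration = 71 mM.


E = (RT/(zF)) * ln(C_out/C_in)
T = 37 + 273.15 = 310.15 K
E = (8.314 * 310.15 / (2 * 96485)) * ln(106/71)
E = 5.355 mV


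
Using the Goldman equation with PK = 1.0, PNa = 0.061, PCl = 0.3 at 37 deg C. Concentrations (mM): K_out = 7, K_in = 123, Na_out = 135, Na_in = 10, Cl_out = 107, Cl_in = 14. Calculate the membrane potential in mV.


Vm = (RT/F)*ln((PK*Ko + PNa*Nao + PCl*Cli)/(PK*Ki + PNa*Nai + PCl*Clo))
Numer = 19.435, Denom = 155.71
Vm = -55.61 mV


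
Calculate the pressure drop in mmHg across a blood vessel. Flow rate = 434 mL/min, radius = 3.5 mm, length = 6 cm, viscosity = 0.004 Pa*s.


dP = 8*mu*L*Q / (pi*r^4)
Q = 434 mL/min = 7.23333e-06 m^3/s
dP = 29.459 Pa = 29.459 / 133.322 mmHg = 0.221 mmHg


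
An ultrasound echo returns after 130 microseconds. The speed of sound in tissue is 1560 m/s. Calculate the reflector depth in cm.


depth = c * t / 2
t = 130 us = 1.3000e-04 s
depth = 1560 * 1.3000e-04 / 2
depth = 0.1014 m = 10.14 cm


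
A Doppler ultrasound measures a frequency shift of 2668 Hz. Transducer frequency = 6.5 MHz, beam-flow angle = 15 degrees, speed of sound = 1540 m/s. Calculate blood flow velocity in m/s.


v = fd * c / (2 * f0 * cos(theta))
v = 2668 * 1540 / (2 * 6.5000e+06 * cos(15))
v = 0.3272 m/s


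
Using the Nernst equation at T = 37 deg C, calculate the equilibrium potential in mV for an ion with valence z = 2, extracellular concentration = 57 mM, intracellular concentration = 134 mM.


E = (RT/(zF)) * ln(C_out/C_in)
T = 37 + 273.15 = 310.15 K
E = (8.314 * 310.15 / (2 * 96485)) * ln(57/134)
E = -11.42 mV


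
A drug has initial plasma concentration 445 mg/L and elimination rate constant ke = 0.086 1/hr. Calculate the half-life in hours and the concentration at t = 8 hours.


t_half = ln(2) / ke = 0.693147 / 0.086 = 8.06 hr
C(t) = C0 * exp(-ke*t) = 445 * exp(-0.086*8)
C(8) = 223.6 mg/L


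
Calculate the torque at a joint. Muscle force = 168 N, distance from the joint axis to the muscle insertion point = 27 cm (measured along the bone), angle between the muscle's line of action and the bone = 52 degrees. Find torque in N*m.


Torque = F * d * sin(theta)   (moment arm = d*sin(theta))
d = 27 cm = 0.27 m
Torque = 168 * 0.27 * sin(52)
Torque = 35.74 N*m


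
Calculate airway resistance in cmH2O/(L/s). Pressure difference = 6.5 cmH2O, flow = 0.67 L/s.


R = dP / flow
R = 6.5 / 0.67
R = 9.701 cmH2O/(L/s)


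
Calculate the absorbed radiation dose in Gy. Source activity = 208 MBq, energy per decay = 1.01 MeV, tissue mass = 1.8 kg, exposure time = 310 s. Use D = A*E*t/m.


A = 208 MBq = 2.0800e+08 Bq
E = 1.01 MeV = 1.61802e-13 J
D = A*E*t/m = 2.0800e+08*1.61802e-13*310/1.8
D = 0.005796 Gy


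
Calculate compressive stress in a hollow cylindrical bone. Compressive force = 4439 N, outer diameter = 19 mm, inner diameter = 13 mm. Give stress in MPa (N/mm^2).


A = pi*(r_o^2 - r_i^2)
r_o = 9.5 mm, r_i = 6.5 mm
A = 150.796 mm^2
sigma = F/A = 4439 / 150.796
sigma = 29.44 MPa


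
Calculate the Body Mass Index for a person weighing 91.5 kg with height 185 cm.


BMI = weight / height^2
height = 185 cm = 1.85 m
BMI = 91.5 / 1.85^2
BMI = 26.73 kg/m^2


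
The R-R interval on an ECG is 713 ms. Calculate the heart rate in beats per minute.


HR = 60 / RR_interval(s)
RR = 713 ms = 0.713 s
HR = 60 / 0.713 = 84.15 bpm


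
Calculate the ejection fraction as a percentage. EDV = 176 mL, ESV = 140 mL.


SV = EDV - ESV = 176 - 140 = 36 mL
EF = SV/EDV * 100 = 36/176 * 100
EF = 20.45%


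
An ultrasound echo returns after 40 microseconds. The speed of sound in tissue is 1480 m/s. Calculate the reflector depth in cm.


depth = c * t / 2
t = 40 us = 4.0000e-05 s
depth = 1480 * 4.0000e-05 / 2
depth = 0.0296 m = 2.96 cm


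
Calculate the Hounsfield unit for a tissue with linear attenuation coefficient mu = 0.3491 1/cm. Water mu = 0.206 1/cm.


HU = ((mu_tissue - mu_water) / mu_water) * 1000
HU = ((0.3491 - 0.206) / 0.206) * 1000
HU = 694.7


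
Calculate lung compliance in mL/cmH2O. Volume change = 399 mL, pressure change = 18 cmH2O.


C = dV / dP
C = 399 / 18
C = 22.17 mL/cmH2O


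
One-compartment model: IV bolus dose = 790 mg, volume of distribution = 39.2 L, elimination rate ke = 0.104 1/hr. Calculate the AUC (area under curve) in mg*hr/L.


C0 = Dose/Vd = 790/39.2 = 20.1531 mg/L
AUC = C0/ke = 20.1531/0.104
AUC = 193.8 mg*hr/L


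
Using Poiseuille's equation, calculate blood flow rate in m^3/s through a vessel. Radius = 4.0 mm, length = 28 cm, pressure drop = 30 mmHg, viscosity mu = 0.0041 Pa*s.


Q = pi*r^4*dP / (8*mu*L)
r = 0.004 m, L = 0.28 m
dP = 30 mmHg = 3999.66 Pa
Q = 3.5025e-04 m^3/s


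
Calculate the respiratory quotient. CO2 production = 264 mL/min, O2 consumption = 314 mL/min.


RQ = VCO2 / VO2
RQ = 264 / 314
RQ = 0.8408


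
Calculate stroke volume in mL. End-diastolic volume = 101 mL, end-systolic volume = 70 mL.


SV = EDV - ESV
SV = 101 - 70
SV = 31 mL


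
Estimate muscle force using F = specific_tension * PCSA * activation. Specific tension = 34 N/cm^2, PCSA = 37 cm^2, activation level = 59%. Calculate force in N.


F = sigma * PCSA * activation
F = 34 * 37 * 0.59
F = 742.2 N


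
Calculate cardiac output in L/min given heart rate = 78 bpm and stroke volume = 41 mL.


CO = HR * SV
CO = 78 * 41 / 1000
CO = 3.198 L/min


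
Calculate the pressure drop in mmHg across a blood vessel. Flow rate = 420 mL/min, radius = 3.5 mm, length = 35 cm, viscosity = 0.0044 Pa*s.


dP = 8*mu*L*Q / (pi*r^4)
Q = 420 mL/min = 7e-06 m^3/s
dP = 182.931 Pa = 182.931 / 133.322 mmHg = 1.372 mmHg


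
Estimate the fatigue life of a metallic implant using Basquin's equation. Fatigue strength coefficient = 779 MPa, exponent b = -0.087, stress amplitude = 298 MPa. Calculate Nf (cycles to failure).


sigma_a = sigma_f' * (2Nf)^b
2Nf = (sigma_a/sigma_f')^(1/b)
2Nf = (298/779)^(1/-0.087)
2Nf = 62631.863
Nf = 3.132e+04


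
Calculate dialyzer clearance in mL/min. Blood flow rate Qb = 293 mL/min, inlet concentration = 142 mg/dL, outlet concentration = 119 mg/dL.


K = Qb * (Cb_in - Cb_out) / Cb_in
K = 293 * (142 - 119) / 142
K = 47.46 mL/min


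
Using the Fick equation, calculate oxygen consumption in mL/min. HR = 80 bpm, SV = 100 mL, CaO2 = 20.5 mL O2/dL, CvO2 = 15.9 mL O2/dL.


CO = HR*SV = 80*100/1000 = 8 L/min
a-v O2 diff = 20.5 - 15.9 = 4.6 mL/dL
VO2 = CO * (CaO2-CvO2) * 10 dL/L
VO2 = 8 * 4.6 * 10
VO2 = 368 mL/min


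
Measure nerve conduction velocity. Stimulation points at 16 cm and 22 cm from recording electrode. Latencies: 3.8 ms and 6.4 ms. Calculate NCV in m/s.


Distance = (22 - 16) / 100 = 0.06 m
dt = (6.4 - 3.8) / 1000 = 0.0026 s
NCV = dist / dt = 23.08 m/s


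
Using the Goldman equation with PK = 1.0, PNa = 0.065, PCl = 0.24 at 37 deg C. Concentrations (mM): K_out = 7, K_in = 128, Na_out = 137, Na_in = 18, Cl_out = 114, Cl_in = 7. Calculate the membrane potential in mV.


Vm = (RT/F)*ln((PK*Ko + PNa*Nao + PCl*Cli)/(PK*Ki + PNa*Nai + PCl*Clo))
Numer = 17.585, Denom = 156.53
Vm = -58.43 mV


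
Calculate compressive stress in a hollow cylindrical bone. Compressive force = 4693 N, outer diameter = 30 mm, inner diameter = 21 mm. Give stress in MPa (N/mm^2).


A = pi*(r_o^2 - r_i^2)
r_o = 15 mm, r_i = 10.5 mm
A = 360.498 mm^2
sigma = F/A = 4693 / 360.498
sigma = 13.02 MPa


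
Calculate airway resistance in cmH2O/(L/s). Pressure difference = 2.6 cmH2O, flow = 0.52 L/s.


R = dP / flow
R = 2.6 / 0.52
R = 5 cmH2O/(L/s)


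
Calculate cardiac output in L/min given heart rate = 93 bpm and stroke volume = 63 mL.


CO = HR * SV
CO = 93 * 63 / 1000
CO = 5.859 L/min


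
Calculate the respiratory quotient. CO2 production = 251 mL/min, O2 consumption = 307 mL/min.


RQ = VCO2 / VO2
RQ = 251 / 307
RQ = 0.8176


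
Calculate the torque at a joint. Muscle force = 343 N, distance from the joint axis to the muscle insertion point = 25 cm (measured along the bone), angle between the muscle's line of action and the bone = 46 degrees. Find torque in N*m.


Torque = F * d * sin(theta)   (moment arm = d*sin(theta))
d = 25 cm = 0.25 m
Torque = 343 * 0.25 * sin(46)
Torque = 61.68 N*m


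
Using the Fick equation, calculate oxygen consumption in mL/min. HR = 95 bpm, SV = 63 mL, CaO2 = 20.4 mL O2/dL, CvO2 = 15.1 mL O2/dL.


CO = HR*SV = 95*63/1000 = 5.985 L/min
a-v O2 diff = 20.4 - 15.1 = 5.3 mL/dL
VO2 = CO * (CaO2-CvO2) * 10 dL/L
VO2 = 5.985 * 5.3 * 10
VO2 = 317.2 mL/min


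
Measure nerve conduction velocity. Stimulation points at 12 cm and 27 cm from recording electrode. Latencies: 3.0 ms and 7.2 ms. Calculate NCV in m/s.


Distance = (27 - 12) / 100 = 0.15 m
dt = (7.2 - 3.0) / 1000 = 0.0042 s
NCV = dist / dt = 35.71 m/s


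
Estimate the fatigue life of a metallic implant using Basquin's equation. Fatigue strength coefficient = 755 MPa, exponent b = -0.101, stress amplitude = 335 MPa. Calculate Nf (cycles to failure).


sigma_a = sigma_f' * (2Nf)^b
2Nf = (sigma_a/sigma_f')^(1/b)
2Nf = (335/755)^(1/-0.101)
2Nf = 3119.4688
Nf = 1560


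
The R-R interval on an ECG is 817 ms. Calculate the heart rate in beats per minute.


HR = 60 / RR_interval(s)
RR = 817 ms = 0.817 s
HR = 60 / 0.817 = 73.44 bpm


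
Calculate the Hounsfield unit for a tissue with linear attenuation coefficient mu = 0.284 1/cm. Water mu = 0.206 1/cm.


HU = ((mu_tissue - mu_water) / mu_water) * 1000
HU = ((0.284 - 0.206) / 0.206) * 1000
HU = 378.6


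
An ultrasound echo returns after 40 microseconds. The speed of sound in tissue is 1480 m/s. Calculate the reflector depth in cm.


depth = c * t / 2
t = 40 us = 4.0000e-05 s
depth = 1480 * 4.0000e-05 / 2
depth = 0.0296 m = 2.96 cm


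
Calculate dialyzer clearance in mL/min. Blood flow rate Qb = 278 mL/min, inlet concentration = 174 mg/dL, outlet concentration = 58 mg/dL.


K = Qb * (Cb_in - Cb_out) / Cb_in
K = 278 * (174 - 58) / 174
K = 185.3 mL/min


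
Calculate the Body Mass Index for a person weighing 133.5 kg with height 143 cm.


BMI = weight / height^2
height = 143 cm = 1.43 m
BMI = 133.5 / 1.43^2
BMI = 65.28 kg/m^2


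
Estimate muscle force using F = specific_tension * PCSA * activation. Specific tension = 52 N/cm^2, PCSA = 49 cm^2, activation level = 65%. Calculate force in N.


F = sigma * PCSA * activation
F = 52 * 49 * 0.65
F = 1656 N


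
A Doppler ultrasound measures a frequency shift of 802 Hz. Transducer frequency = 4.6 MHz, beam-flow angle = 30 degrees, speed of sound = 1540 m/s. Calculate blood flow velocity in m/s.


v = fd * c / (2 * f0 * cos(theta))
v = 802 * 1540 / (2 * 4.6000e+06 * cos(30))
v = 0.155 m/s
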